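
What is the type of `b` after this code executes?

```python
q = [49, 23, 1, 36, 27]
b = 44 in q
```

'in' operator returns bool

bool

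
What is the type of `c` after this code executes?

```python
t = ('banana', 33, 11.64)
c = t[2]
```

Index 2 of tuple is 11.64 which is float

float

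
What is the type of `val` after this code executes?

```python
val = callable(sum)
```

callable() returns bool

bool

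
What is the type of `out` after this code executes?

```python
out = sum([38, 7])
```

sum() of ints returns int

int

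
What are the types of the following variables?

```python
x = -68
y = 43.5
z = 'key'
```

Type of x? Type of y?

x is int; y is float

int, float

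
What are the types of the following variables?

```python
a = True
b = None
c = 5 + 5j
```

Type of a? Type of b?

a is bool; b is NoneType

bool, NoneType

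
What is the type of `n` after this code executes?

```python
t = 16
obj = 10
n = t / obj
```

int / int always returns float in Python 3 (16 / 10 = 1.6)

float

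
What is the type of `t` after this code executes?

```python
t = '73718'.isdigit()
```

str.isdigit() returns bool

bool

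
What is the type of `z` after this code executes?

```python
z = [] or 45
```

'or' returns first truthy value (45, which is int)

int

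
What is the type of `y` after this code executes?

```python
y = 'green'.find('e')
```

str.find() returns int (index, or -1)

int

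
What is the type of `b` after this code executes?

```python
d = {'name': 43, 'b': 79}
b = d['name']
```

Accessing dict[str, int] with key 'name' returns int value 43

int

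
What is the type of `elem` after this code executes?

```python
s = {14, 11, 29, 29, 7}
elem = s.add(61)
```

set.add() returns None (mutates in place)

NoneType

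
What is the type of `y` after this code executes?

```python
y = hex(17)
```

hex() returns str representation

str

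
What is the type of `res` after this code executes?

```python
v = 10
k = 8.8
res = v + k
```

int + float returns float (10 + 8.8 = 18.8)

float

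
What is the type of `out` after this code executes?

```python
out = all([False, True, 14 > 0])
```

all() returns bool

bool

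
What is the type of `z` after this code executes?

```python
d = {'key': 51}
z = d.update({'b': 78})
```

dict.update() returns None

NoneType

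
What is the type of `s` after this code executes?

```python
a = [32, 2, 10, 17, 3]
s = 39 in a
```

'in' operator returns bool

bool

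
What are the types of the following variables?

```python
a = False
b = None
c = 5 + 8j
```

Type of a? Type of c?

a is bool; c is complex

bool, complex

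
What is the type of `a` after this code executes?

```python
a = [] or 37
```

'or' returns first truthy value (37, which is int)

int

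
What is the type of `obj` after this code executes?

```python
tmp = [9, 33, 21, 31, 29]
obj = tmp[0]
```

Indexing a list of ints returns int (tmp[0] = 9)

int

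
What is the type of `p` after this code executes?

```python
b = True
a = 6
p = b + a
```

bool + int returns int (True is 1, so 1 + 6 = 7)

int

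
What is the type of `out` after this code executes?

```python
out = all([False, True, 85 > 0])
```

all() returns bool

bool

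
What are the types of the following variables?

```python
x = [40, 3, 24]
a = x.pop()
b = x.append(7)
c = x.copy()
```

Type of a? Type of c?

list.pop() returns the element (int); list.copy() returns list

int, list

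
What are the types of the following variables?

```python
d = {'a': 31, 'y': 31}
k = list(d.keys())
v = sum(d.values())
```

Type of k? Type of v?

list(...) returns list; sum of int values returns int

list, int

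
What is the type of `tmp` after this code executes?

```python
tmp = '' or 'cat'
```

'or' returns first truthy value ('cat', which is str)

str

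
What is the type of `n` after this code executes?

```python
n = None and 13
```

'and' returns first falsy value (None)

NoneType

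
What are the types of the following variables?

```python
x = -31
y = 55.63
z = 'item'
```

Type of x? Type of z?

x is int; z is str

int, str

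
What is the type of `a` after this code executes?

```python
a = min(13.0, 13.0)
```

min() of floats returns float

float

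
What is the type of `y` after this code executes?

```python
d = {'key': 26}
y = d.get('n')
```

dict.get() returns None when key 'n' is not found and no default given

NoneType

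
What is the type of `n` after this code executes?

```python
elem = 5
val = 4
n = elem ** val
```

int ** positive int returns int (5 ** 4 = 625)

int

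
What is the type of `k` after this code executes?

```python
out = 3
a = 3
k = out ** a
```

int ** positive int returns int (3 ** 3 = 27)

int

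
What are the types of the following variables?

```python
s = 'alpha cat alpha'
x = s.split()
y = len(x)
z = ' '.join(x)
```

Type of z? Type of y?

str.join() returns str; len() returns int

str, int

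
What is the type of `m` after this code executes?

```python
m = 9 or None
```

'or' returns first truthy value (9, int)

int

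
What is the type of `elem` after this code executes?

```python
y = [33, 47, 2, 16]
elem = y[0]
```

Indexing a list of ints returns int (y[0] = 33)

int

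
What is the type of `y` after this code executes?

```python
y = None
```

None has type NoneType

NoneType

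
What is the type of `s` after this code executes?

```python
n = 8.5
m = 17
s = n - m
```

float - int returns float (8.5 - 17 = -8.5)

float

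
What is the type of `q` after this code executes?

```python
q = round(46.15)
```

round() with no ndigits arg returns int

int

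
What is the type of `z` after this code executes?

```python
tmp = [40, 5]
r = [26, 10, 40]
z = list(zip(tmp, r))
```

list(zip(...)) returns a list of tuples

list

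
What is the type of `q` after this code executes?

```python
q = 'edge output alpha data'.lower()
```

str.lower() returns str

str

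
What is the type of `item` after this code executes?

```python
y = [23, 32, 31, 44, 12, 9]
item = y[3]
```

Indexing a list of ints returns int (y[3] = 44)

int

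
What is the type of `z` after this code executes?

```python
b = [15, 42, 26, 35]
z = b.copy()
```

list.copy() returns list

list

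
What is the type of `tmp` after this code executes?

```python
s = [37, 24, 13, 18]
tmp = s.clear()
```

list.clear() returns None

NoneType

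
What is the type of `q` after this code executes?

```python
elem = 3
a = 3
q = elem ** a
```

int ** positive int returns int (3 ** 3 = 27)

int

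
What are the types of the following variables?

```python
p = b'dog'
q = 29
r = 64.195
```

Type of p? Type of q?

p is bytes; q is int

bytes, int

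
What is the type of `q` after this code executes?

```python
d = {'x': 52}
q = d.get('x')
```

dict.get() returns the value (int) when key is found

int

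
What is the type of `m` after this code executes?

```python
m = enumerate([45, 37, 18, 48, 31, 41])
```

enumerate() returns an enumerate iterator object

enumerate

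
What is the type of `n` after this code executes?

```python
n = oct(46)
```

oct() returns str representation

str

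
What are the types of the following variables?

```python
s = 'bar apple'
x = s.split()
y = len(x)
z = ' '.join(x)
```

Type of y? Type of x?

len() returns int; str.split() returns list

int, list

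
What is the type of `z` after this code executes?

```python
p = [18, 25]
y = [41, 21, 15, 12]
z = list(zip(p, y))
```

list(zip(...)) returns a list of tuples

list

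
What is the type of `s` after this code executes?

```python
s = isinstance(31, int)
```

isinstance() returns bool

bool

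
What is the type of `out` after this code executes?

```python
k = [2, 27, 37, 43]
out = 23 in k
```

'in' operator returns bool

bool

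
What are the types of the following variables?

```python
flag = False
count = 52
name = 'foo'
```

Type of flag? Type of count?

flag is bool; count is int

bool, int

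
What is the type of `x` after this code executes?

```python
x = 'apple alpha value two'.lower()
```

str.lower() returns str

str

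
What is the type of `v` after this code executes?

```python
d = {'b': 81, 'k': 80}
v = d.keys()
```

.keys() returns a dict_keys view object

dict_keys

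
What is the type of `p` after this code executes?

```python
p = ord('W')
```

ord() returns int (Unicode code point)

int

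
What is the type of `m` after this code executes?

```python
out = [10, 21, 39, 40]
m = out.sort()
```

list.sort() returns None (sorts in place)

NoneType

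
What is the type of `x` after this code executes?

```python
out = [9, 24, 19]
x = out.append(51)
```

list.append() returns None (mutates in place)

NoneType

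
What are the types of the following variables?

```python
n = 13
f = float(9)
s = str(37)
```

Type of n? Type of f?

n is int; f is float

int, float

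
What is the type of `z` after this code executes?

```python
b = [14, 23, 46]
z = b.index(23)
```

list.index() returns int

int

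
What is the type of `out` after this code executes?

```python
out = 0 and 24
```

'and' returns the first falsy value (0, which is int)

int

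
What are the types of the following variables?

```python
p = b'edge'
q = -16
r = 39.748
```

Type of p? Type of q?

p is bytes; q is int

bytes, int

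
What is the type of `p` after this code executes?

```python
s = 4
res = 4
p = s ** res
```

int ** positive int returns int (4 ** 4 = 256)

int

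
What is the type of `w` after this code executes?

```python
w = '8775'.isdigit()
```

str.isdigit() returns bool

bool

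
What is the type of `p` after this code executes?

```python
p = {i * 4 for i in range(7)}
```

A set comprehension {expr for x in iterable} produces a set

set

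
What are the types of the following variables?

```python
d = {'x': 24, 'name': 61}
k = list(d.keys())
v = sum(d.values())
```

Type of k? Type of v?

list(...) returns list; sum of int values returns int

list, int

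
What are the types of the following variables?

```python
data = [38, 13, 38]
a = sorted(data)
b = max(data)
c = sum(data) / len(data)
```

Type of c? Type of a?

int / int returns float; sorted() returns list

float, list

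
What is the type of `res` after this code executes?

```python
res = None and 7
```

'and' returns first falsy value (None)

NoneType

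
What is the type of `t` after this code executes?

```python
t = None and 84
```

'and' returns first falsy value (None)

NoneType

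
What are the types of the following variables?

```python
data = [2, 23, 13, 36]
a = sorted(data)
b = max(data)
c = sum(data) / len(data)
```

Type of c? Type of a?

int / int returns float; sorted() returns list

float, list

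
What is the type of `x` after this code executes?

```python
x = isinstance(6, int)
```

isinstance() returns bool

bool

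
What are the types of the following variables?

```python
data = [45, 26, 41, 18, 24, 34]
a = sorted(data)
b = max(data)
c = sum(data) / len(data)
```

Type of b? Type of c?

max of ints returns int; int / int returns float

int, float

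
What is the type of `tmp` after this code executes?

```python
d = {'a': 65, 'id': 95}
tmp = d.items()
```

dict.items() returns a dict_items view

dict_items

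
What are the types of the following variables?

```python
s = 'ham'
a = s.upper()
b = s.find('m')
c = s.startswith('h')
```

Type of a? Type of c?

str.upper() returns str; str.startswith() returns bool

str, bool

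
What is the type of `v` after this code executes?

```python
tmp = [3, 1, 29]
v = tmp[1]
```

Indexing a list of ints returns int (tmp[1] = 1)

int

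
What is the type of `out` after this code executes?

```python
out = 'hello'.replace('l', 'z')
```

str.replace() returns str

str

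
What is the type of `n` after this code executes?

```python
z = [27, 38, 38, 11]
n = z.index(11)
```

list.index() returns int

int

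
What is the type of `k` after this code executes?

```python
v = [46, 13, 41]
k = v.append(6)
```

list.append() returns None (mutates in place)

NoneType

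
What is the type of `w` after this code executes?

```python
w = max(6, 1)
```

max() of ints returns int

int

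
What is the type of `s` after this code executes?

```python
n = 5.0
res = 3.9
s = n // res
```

float // float returns float (floor division preserves float type)

float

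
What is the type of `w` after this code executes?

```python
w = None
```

None has type NoneType

NoneType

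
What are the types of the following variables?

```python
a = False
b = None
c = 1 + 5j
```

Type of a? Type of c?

a is bool; c is complex

bool, complex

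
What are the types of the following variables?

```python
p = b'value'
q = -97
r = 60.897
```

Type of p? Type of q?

p is bytes; q is int

bytes, int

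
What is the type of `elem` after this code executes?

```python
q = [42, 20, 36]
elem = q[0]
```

Indexing a list of ints returns int (q[0] = 42)

int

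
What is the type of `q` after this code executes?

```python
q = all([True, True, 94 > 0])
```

all() returns bool

bool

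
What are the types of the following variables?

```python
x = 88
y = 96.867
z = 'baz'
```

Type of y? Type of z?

y is float; z is str

float, str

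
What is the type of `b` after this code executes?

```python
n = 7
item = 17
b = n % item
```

int % int returns int (7 % 17 = 7)

int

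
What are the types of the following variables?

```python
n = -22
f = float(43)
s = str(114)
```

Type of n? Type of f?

n is int; f is float

int, float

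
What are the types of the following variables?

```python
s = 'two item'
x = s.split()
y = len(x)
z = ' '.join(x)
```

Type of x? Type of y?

str.split() returns list; len() returns int

list, int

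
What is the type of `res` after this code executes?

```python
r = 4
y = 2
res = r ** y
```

int ** positive int returns int (4 ** 2 = 16)

int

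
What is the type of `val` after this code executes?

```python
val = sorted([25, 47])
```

sorted() always returns list

list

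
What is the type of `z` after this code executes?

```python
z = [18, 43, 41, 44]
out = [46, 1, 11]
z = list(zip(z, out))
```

list(zip(...)) returns a list of tuples

list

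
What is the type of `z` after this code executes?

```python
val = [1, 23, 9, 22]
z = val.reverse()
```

list.reverse() returns None

NoneType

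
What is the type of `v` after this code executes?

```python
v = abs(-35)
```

abs() of int returns int

int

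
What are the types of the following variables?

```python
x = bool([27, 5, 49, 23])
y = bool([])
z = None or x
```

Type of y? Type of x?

bool() returns bool; bool() returns bool

bool, bool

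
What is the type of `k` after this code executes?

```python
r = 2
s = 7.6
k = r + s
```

int + float returns float (2 + 7.6 = 9.6)

float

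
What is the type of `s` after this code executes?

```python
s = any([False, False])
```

any() returns bool

bool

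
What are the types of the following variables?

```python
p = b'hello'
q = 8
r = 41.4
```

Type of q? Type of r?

q is int; r is float

int, float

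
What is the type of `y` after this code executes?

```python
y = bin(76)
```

bin() returns str representation

str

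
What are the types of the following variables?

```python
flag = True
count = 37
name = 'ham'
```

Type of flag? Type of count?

flag is bool; count is int

bool, int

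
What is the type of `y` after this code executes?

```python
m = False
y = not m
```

'not' always returns bool

bool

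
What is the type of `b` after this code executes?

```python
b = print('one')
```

print() returns None

NoneType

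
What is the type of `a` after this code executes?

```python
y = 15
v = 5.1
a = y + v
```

int + float returns float (15 + 5.1 = 20.1)

float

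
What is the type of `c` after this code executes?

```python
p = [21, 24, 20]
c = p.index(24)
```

list.index() returns int

int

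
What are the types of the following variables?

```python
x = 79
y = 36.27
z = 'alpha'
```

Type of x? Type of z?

x is int; z is str

int, str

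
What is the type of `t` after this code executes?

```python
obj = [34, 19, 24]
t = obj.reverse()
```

list.reverse() returns None

NoneType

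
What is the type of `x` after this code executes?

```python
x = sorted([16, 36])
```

sorted() always returns list

list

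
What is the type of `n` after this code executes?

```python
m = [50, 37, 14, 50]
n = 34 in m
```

'in' operator returns bool

bool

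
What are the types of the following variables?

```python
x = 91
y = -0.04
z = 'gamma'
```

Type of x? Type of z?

x is int; z is str

int, str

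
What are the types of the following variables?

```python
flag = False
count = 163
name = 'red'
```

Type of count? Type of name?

count is int; name is str

int, str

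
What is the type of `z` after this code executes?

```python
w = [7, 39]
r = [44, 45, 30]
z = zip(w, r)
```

zip() returns a zip iterator object

zip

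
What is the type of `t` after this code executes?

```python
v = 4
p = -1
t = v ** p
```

int ** negative int returns float

float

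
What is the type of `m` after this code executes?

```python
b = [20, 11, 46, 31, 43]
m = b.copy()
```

list.copy() returns list

list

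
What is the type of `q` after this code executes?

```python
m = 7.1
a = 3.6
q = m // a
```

float // float returns float (floor division preserves float type)

float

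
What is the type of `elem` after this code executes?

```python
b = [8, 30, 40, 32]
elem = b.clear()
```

list.clear() returns None

NoneType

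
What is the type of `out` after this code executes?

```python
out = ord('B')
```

ord() returns int (Unicode code point)

int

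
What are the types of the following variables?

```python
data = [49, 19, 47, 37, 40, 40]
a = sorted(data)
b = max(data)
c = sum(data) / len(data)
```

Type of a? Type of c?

sorted() returns list; int / int returns float

list, float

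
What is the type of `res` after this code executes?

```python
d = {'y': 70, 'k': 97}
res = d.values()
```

.values() returns a dict_values view object

dict_values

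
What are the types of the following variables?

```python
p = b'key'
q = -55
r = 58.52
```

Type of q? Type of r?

q is int; r is float

int, float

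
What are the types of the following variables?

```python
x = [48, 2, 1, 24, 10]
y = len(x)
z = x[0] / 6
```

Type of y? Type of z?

len() returns int; int / int returns float

int, float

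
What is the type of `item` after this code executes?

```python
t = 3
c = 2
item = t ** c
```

int ** positive int returns int (3 ** 2 = 9)

int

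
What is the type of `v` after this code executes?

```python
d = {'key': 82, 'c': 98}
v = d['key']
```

Accessing dict[str, int] with key 'key' returns int value 82

int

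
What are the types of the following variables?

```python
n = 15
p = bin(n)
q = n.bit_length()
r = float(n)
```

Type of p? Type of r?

bin() returns str; float() returns float

str, float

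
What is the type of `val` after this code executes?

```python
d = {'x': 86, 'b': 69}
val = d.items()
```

dict.items() returns a dict_items view

dict_items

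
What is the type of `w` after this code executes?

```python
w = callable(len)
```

callable() returns bool

bool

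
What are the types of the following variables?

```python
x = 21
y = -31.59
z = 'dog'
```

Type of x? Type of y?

x is int; y is float

int, float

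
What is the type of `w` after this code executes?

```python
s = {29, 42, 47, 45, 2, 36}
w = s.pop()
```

Popping from a set of ints returns int

int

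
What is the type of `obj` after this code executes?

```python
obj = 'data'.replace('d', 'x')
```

str.replace() returns str

str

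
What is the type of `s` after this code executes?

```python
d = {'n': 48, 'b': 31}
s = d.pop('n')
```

dict.pop() returns the value (int)

int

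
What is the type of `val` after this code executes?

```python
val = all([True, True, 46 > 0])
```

all() returns bool

bool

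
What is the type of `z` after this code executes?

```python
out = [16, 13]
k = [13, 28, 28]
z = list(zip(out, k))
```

list(zip(...)) returns a list of tuples

list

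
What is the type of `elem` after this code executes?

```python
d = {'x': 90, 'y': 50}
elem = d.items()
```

dict.items() returns a dict_items view

dict_items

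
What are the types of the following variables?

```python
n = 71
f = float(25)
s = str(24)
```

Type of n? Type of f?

n is int; f is float

int, float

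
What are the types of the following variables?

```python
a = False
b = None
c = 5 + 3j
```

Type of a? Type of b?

a is bool; b is NoneType

bool, NoneType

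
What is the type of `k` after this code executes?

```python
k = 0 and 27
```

'and' returns the first falsy value (0, which is int)

int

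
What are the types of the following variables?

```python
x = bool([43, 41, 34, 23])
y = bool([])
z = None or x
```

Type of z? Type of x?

None or <bool> returns the bool; bool() returns bool

bool, bool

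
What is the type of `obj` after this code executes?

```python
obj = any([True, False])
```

any() returns bool

bool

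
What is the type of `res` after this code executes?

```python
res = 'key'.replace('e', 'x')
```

str.replace() returns str

str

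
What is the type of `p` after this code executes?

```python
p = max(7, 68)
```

max() of ints returns int

int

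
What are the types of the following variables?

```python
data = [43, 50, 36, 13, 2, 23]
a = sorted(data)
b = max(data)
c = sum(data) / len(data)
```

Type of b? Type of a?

max of ints returns int; sorted() returns list

int, list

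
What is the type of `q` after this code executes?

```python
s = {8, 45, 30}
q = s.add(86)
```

set.add() returns None (mutates in place)

NoneType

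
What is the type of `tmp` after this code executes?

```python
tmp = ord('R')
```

ord() returns int (Unicode code point)

int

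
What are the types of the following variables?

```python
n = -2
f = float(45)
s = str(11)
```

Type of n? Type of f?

n is int; f is float

int, float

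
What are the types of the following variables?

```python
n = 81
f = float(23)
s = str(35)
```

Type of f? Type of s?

f is float; s is str

float, str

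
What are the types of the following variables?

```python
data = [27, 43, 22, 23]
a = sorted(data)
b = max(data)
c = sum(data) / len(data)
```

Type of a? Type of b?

sorted() returns list; max of ints returns int

list, int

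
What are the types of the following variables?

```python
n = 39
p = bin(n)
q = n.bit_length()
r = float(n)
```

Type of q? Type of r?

int.bit_length() returns int; float() returns float

int, float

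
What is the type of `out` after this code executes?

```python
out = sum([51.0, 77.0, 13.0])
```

sum() of floats returns float

float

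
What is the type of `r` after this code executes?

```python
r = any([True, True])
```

any() returns bool

bool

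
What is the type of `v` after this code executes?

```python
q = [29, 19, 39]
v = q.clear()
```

list.clear() returns None

NoneType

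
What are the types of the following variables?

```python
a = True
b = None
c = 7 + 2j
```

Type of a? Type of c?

a is bool; c is complex

bool, complex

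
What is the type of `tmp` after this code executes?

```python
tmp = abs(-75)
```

abs() of int returns int

int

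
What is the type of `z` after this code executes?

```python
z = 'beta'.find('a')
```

str.find() returns int (index, or -1)

int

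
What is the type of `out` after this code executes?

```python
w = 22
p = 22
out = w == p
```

Equality comparison returns bool

bool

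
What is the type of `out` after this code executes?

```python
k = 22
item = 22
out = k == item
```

Equality comparison returns bool

bool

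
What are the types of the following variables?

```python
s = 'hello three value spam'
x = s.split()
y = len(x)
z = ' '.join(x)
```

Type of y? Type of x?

len() returns int; str.split() returns list

int, list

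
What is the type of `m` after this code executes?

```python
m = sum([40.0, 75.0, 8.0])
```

sum() of floats returns float

float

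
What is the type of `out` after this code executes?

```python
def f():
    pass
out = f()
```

A function with no return statement returns None

NoneType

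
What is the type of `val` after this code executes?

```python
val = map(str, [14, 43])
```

map() returns a map iterator object

map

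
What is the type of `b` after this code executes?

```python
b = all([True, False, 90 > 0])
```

all() returns bool

bool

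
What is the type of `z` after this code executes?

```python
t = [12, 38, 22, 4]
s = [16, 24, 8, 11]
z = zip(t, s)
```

zip() returns a zip iterator object

zip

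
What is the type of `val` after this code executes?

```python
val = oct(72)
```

oct() returns str representation

str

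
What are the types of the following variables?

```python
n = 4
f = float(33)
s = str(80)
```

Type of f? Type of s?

f is float; s is str

float, str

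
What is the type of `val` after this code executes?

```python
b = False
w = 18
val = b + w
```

bool + int returns int (False is 0, so 0 + 18 = 18)

int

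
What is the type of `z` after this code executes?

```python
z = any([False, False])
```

any() returns bool

bool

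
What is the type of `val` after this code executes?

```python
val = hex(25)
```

hex() returns str representation

str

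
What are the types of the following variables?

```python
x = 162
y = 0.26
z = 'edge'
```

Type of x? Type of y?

x is int; y is float

int, float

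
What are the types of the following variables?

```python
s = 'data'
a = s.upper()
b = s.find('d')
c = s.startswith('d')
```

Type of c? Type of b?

str.startswith() returns bool; str.find() returns int

bool, int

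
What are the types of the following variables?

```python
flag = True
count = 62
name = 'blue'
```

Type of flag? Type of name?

flag is bool; name is str

bool, str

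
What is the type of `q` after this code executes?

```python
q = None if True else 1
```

Ternary: condition is True, if branch (None) taken → NoneType

NoneType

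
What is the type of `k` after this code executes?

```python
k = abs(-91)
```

abs() of int returns int

int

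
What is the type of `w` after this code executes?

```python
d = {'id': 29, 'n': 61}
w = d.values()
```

.values() returns a dict_values view object

dict_values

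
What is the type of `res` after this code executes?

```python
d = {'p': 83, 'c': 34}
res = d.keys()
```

.keys() returns a dict_keys view object

dict_keys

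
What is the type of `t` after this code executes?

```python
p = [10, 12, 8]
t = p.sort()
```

list.sort() returns None (sorts in place)

NoneType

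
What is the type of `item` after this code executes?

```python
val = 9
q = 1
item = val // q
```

int // int returns int (9 // 1 = 9)

int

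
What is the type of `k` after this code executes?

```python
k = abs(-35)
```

abs() of int returns int

int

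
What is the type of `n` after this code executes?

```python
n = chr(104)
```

chr() returns str (single character)

str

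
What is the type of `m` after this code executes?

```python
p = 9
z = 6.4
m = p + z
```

int + float returns float (9 + 6.4 = 15.4)

float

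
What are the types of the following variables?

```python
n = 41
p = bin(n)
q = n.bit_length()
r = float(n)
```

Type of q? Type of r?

int.bit_length() returns int; float() returns float

int, float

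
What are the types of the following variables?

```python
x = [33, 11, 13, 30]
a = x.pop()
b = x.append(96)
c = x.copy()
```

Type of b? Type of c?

list.append() returns None; list.copy() returns list

NoneType, list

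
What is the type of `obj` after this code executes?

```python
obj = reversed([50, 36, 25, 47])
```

reversed() on a list returns a list_reverseiterator

list_reverseiterator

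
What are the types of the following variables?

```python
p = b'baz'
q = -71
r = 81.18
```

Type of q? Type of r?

q is int; r is float

int, float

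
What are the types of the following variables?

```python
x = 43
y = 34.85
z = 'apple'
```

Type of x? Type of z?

x is int; z is str

int, str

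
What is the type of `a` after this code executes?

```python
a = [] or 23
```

'or' returns first truthy value (23, which is int)

int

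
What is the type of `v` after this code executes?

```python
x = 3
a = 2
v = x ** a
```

int ** positive int returns int (3 ** 2 = 9)

int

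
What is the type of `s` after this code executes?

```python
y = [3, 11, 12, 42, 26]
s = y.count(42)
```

list.count() returns int

int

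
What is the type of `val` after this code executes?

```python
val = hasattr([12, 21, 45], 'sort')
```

hasattr() returns bool

bool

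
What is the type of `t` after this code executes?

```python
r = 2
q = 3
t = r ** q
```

int ** positive int returns int (2 ** 3 = 8)

int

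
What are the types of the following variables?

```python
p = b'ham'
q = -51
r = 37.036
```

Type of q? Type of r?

q is int; r is float

int, float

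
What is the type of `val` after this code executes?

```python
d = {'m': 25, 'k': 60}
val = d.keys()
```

.keys() returns a dict_keys view object

dict_keys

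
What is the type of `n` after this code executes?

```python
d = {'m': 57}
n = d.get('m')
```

dict.get() returns the value (int) when key is found

int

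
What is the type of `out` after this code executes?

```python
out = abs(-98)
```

abs() of int returns int

int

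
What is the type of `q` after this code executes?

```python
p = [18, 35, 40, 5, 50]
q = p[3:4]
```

Slicing a list always returns a list

list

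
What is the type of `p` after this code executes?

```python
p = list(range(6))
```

list(range(...)) returns list

list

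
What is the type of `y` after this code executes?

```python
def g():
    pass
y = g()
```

A function with no return statement returns None

NoneType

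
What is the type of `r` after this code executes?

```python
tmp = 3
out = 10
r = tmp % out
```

int % int returns int (3 % 10 = 3)

int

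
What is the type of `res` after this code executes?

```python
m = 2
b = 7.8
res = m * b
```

int * float returns float (2 * 7.8 = 15.6)

float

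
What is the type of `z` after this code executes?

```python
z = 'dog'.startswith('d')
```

str.startswith() returns bool

bool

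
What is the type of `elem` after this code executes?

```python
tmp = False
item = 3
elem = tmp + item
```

bool + int returns int (False is 0, so 0 + 3 = 3)

int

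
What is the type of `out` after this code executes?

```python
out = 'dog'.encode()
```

str.encode() returns bytes

bytes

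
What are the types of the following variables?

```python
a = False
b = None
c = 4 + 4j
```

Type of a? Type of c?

a is bool; c is complex

bool, complex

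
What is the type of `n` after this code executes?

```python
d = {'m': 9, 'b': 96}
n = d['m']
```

Accessing dict[str, int] with key 'm' returns int value 9

int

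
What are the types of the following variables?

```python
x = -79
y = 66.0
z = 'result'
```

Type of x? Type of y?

x is int; y is float

int, float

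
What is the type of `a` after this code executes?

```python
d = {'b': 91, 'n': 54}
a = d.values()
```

.values() returns a dict_values view object

dict_values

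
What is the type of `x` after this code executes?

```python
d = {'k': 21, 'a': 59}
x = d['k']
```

Accessing dict[str, int] with key 'k' returns int value 21

int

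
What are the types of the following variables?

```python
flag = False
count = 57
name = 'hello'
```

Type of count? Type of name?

count is int; name is str

int, str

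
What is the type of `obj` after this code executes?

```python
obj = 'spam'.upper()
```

str.upper() returns str

str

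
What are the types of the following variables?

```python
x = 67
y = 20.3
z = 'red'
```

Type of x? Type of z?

x is int; z is str

int, str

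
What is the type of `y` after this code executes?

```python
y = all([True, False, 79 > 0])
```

all() returns bool

bool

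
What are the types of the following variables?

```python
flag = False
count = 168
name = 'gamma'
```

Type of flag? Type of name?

flag is bool; name is str

bool, str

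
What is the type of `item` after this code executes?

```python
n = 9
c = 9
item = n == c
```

Equality comparison returns bool

bool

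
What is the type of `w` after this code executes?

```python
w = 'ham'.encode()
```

str.encode() returns bytes

bytes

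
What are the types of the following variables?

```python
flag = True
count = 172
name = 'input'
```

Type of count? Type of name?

count is int; name is str

int, str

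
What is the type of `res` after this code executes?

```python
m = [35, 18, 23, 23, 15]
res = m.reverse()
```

list.reverse() returns None

NoneType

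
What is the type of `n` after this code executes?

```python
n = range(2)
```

range() returns a range object

range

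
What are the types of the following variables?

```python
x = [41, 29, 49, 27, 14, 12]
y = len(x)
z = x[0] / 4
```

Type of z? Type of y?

int / int returns float; len() returns int

float, int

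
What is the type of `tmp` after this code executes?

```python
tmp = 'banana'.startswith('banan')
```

str.startswith() returns bool

bool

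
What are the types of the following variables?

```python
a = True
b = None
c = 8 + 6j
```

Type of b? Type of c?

b is NoneType; c is complex

NoneType, complex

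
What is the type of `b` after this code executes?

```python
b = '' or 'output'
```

'or' returns first truthy value ('output', which is str)

str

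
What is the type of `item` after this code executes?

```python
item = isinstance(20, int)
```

isinstance() returns bool

bool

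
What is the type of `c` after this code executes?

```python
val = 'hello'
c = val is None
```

'is' comparison returns bool

bool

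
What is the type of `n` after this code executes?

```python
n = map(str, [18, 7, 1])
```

map() returns a map iterator object

map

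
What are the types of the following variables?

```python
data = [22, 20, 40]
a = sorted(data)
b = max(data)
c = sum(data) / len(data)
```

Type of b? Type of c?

max of ints returns int; int / int returns float

int, float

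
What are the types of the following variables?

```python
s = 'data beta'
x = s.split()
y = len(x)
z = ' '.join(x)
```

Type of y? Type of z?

len() returns int; str.join() returns str

int, str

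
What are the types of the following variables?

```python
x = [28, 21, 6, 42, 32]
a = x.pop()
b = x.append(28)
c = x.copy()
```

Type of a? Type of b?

list.pop() returns the element (int); list.append() returns None

int, NoneType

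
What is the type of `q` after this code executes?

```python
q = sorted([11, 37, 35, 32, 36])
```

sorted() always returns list

list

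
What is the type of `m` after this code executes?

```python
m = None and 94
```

'and' returns first falsy value (None)

NoneType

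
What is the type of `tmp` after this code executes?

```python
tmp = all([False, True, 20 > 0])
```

all() returns bool

bool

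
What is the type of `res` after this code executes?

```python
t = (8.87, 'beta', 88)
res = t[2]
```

Index 2 of tuple is 88 which is int

int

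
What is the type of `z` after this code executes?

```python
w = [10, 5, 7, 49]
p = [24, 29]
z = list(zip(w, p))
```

list(zip(...)) returns a list of tuples

list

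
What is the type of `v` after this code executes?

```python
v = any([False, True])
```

any() returns bool

bool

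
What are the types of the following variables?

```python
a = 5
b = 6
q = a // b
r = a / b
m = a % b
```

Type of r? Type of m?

int / int returns float; int % int returns int

float, int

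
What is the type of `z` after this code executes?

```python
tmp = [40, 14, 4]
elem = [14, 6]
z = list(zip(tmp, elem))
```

list(zip(...)) returns a list of tuples

list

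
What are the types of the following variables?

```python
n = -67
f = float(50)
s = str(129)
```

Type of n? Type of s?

n is int; s is str

int, str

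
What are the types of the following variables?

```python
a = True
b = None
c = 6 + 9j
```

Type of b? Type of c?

b is NoneType; c is complex

NoneType, complex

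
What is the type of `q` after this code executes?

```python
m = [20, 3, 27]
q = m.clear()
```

list.clear() returns None

NoneType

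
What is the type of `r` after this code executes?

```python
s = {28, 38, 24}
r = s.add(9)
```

set.add() returns None (mutates in place)

NoneType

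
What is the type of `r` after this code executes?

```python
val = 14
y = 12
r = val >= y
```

Comparison operators return bool

bool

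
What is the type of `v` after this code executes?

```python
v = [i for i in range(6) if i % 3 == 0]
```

A list comprehension [...] produces a list

list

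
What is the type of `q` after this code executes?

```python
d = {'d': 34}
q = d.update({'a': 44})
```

dict.update() returns None

NoneType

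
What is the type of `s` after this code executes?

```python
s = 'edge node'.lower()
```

str.lower() returns str

str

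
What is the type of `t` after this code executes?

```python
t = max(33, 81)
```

max() of ints returns int

int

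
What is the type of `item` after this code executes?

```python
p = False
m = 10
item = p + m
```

bool + int returns int (False is 0, so 0 + 10 = 10)

int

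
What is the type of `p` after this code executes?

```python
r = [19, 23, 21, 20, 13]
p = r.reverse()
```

list.reverse() returns None

NoneType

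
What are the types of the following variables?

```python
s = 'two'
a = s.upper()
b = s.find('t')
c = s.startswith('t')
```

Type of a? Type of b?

str.upper() returns str; str.find() returns int

str, int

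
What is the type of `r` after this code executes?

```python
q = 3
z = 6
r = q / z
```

int / int always returns float in Python 3 (3 / 6 = 0.5)

float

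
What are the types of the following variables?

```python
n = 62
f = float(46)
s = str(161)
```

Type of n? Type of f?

n is int; f is float

int, float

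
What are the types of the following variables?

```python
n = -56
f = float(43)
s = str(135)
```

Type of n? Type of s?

n is int; s is str

int, str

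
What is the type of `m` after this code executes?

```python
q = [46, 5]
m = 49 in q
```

'in' operator returns bool

bool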